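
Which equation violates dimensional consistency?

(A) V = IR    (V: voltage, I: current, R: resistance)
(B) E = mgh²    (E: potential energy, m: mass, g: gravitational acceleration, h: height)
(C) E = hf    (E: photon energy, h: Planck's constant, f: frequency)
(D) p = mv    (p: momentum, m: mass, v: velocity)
(B) E = mgh²

The equation (B) E = mgh² is dimensionally incorrect.

LHS (E): [L^2 M T^-2]
RHS (mgh²): [L^3 M T^-2] ✗

The dimensions do not match. The other three equations balance.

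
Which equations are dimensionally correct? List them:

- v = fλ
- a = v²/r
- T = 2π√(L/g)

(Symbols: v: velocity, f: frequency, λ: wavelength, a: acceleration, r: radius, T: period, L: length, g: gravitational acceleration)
Dimensionally correct: v = fλ, a = v²/r, T = 2π√(L/g)
Dimensionally incorrect: none
Ordered (correct first, then incorrect): v = fλ, a = v²/r, T = 2π√(L/g)

- v = fλ: LHS [L T^-1], RHS [L T^-1] → correct ✓
- a = v²/r: LHS [L T^-2], RHS [L T^-2] → correct ✓
- T = 2π√(L/g): LHS [T], RHS [T] → correct ✓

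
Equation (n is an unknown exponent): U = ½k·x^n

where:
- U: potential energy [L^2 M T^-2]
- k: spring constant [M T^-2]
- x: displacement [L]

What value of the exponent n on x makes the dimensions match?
n = 2

U has dimensions [L^2 M T^-2]; x has dimensions [L].
The rest of the RHS has dimensions [M T^-2], so x^n must supply [L^2].
With n = 2: ½k·x^2 has dimensions [L^2 M T^-2], matching the LHS ✓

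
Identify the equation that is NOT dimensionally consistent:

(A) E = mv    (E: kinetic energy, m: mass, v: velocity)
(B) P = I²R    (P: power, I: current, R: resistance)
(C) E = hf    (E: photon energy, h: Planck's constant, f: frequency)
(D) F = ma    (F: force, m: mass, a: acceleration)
(A) E = mv

The equation (A) E = mv is dimensionally incorrect.

LHS (E): [L^2 M T^-2]
RHS (mv): [L M T^-1] ✗

The dimensions do not match. The other three equations balance.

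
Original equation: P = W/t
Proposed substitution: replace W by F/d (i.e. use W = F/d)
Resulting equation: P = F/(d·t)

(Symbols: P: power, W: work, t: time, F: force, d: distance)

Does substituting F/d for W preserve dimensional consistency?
No

[W] = [L^2 M T^-2] and [F/d] = [M T^-2]. These differ, so the substitution replaces a quantity by one of different dimensions and the result P = F/(d·t) has LHS [L^2 M T^-3] vs RHS [M T^-3] — inconsistent.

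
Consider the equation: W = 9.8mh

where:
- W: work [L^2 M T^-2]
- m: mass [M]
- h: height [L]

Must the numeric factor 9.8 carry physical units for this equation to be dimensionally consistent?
Yes

W has dimensions [L^2 M T^-2], while mh alone has dimensions [L M]. For the equation to balance, the factor 9.8 must carry dimensions [L T^-2] — it is a dimensional constant (a numerical value of a physical quantity with its units suppressed), not a pure number.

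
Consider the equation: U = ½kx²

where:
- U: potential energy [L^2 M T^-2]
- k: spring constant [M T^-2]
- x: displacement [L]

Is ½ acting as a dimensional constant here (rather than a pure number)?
No

U has dimensions [L^2 M T^-2] and kx² already has dimensions [L^2 M T^-2], so the equation balances without ½ contributing any dimensions. ½ is a pure (dimensionless) number; changing or removing it would not affect dimensional consistency.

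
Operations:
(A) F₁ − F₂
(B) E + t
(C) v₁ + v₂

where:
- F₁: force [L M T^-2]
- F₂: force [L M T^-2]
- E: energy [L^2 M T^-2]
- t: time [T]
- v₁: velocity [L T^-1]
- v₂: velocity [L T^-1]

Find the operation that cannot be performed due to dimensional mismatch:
(B) E + t

(A) F₁ − F₂: F₁ [L M T^-2] and F₂ [L M T^-2] — same dimensions ✓
(B) E + t: E [L^2 M T^-2] and t [T] — different dimensions cannot be added/subtracted ✗
(C) v₁ + v₂: v₁ [L T^-1] and v₂ [L T^-1] — same dimensions ✓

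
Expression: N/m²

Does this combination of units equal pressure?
Yes

The expression N/m² has dimensions [L^-1 M T^-2], which is exactly pressure [L^-1 M T^-2].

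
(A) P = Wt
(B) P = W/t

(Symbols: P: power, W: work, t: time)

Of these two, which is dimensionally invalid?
(A)

(A) P = Wt: LHS [L^2 M T^-3], RHS [L^2 M T^-1] ✗
(B) P = W/t: LHS [L^2 M T^-3], RHS [L^2 M T^-3] ✓

Expression (A) P = Wt is dimensionally incorrect.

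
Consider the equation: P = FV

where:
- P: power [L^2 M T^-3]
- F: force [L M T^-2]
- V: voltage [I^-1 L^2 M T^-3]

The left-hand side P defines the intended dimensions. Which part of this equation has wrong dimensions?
The right-hand side term FV

P has dimensions [L^2 M T^-3], but FV has dimensions [I^-1 L^3 M^2 T^-5], so the term FV is dimensionally wrong for P.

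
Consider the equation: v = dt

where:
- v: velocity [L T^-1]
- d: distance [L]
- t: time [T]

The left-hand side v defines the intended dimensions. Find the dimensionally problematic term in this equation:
The right-hand side term dt

v has dimensions [L T^-1], but dt has dimensions [L T], so the term dt is dimensionally wrong for v.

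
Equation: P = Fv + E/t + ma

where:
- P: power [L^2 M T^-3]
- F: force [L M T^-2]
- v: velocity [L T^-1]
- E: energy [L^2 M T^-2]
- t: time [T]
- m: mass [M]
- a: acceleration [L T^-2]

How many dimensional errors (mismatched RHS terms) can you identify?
1

LHS P: [L^2 M T^-3]
- Fv: [L^2 M T^-3] ✓
- E/t: [L^2 M T^-3] ✓
- ma: [L M T^-2] ✗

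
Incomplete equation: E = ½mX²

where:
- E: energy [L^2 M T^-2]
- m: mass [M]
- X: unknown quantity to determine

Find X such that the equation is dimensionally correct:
X = v (velocity), dimensions [L T^-1]

E has dimensions [L^2 M T^-2]; the rest of the RHS (½m) has dimensions [M].
So X² must have dimensions [L^2 T^-2], i.e. X has dimensions [L T^-1] — X = v (velocity).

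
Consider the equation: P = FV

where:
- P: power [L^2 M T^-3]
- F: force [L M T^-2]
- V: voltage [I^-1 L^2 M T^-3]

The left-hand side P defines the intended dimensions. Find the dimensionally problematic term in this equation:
The right-hand side term FV

P has dimensions [L^2 M T^-3], but FV has dimensions [I^-1 L^3 M^2 T^-5], so the term FV is dimensionally wrong for P.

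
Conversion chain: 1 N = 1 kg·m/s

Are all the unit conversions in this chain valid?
The chain is incorrect (it contains an error).

Incorrect: Newton is kg·m/s², not kg·m/s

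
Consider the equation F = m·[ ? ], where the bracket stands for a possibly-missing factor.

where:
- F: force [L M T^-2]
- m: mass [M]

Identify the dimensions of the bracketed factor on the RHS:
[L T^-2] — acceleration (e.g. a)

F has dimensions [L M T^-2]; m has dimensions [M].
The bracketed factor must supply [L M T^-2] / [M] = [L T^-2].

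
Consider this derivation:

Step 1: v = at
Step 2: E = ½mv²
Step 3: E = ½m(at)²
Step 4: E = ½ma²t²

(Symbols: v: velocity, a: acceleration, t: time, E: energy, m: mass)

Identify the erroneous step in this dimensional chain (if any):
No step introduces an error — all steps are dimensionally consistent.

Step 1: v = at → LHS [L T^-1], RHS [L T^-1] ✓
Step 2: E = ½mv² → LHS [L^2 M T^-2], RHS [L^2 M T^-2] ✓
Step 3: E = ½m(at)² → LHS [L^2 M T^-2], RHS [L^2 M T^-2] ✓
Step 4: E = ½ma²t² → LHS [L^2 M T^-2], RHS [L^2 M T^-2] ✓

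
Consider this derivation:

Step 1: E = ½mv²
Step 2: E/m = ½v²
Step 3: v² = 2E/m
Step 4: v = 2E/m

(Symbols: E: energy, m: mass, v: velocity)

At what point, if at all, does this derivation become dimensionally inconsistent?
Step 4

Step 1: E = ½mv² → LHS [L^2 M T^-2], RHS [L^2 M T^-2] ✓
Step 2: E/m = ½v² → LHS [L^2 T^-2], RHS [L^2 T^-2] ✓
Step 3: v² = 2E/m → LHS [L^2 T^-2], RHS [L^2 T^-2] ✓
Step 4: v = 2E/m → LHS [L T^-1], RHS [L^2 T^-2] ✗

The first dimensional inconsistency appears in step 4: v = 2E/m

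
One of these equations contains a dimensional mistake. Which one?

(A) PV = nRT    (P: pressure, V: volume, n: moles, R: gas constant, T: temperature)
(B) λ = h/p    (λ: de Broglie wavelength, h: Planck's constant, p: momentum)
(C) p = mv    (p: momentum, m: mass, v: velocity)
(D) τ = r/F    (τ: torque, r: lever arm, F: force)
(D) τ = r/F

The equation (D) τ = r/F is dimensionally incorrect.

LHS (τ): [L^2 M T^-2]
RHS (r/F): [M^-1 T^2] ✗

The dimensions do not match. The other three equations balance.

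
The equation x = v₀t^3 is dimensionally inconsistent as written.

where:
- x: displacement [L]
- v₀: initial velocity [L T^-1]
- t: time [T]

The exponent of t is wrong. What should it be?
The exponent of t should be 1: x = v₀t

The LHS x has dimensions [L]; t has dimensions [T].
As written, the RHS v₀t^3 (exponent 3 on t) has dimensions [L T^2], which does not match.
With exponent 1, the RHS v₀t has dimensions [L], matching the LHS.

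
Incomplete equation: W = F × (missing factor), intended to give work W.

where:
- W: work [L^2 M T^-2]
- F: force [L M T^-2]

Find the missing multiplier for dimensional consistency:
d (distance), dimensions [L]

W has dimensions [L^2 M T^-2] and F has dimensions [L M T^-2].
The missing factor must have dimensions [L^2 M T^-2] / [L M T^-2] = [L], i.e. distance (d).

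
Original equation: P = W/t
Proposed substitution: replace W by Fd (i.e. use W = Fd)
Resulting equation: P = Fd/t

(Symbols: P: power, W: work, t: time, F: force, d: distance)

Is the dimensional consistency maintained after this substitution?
Yes

[W] = [L^2 M T^-2] and [Fd] = [L^2 M T^-2]. These match, so the substitution replaces a quantity by one of the same dimensions and the result P = Fd/t has LHS [L^2 M T^-3] vs RHS [L^2 M T^-3] — still consistent.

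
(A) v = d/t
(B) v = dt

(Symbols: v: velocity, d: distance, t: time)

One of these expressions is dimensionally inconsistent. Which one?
(B)

(A) v = d/t: LHS [L T^-1], RHS [L T^-1] ✓
(B) v = dt: LHS [L T^-1], RHS [L T] ✗

Expression (B) v = dt is dimensionally incorrect.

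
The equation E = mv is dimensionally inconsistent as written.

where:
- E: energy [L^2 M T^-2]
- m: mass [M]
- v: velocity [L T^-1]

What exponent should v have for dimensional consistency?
The exponent of v should be 2: E = mv^2

The LHS E has dimensions [L^2 M T^-2]; v has dimensions [L T^-1].
As written, the RHS mv (exponent 1 on v) has dimensions [L M T^-1], which does not match.
With exponent 2, the RHS mv^2 has dimensions [L^2 M T^-2], matching the LHS.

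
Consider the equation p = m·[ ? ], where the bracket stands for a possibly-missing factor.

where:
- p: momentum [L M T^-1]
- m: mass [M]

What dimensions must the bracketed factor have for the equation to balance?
[L T^-1] — velocity (e.g. v)

p has dimensions [L M T^-1]; m has dimensions [M].
The bracketed factor must supply [L M T^-1] / [M] = [L T^-1].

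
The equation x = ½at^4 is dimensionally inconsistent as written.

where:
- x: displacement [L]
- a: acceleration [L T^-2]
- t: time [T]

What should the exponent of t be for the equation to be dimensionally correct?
The exponent of t should be 2: x = ½at^2

The LHS x has dimensions [L]; t has dimensions [T].
As written, the RHS ½at^4 (exponent 4 on t) has dimensions [L T^2], which does not match.
With exponent 2, the RHS ½at^2 has dimensions [L], matching the LHS.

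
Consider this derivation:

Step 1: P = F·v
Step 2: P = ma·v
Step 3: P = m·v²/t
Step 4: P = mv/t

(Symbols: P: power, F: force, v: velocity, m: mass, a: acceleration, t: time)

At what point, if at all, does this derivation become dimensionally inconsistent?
Step 4

Step 1: P = F·v → LHS [L^2 M T^-3], RHS [L^2 M T^-3] ✓
Step 2: P = ma·v → LHS [L^2 M T^-3], RHS [L^2 M T^-3] ✓
Step 3: P = m·v²/t → LHS [L^2 M T^-3], RHS [L^2 M T^-3] ✓
Step 4: P = mv/t → LHS [L^2 M T^-3], RHS [L M T^-2] ✗

The first dimensional inconsistency appears in step 4: P = mv/t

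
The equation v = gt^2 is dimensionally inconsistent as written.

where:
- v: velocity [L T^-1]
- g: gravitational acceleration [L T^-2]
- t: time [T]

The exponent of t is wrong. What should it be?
The exponent of t should be 1: v = gt

The LHS v has dimensions [L T^-1]; t has dimensions [T].
As written, the RHS gt^2 (exponent 2 on t) has dimensions [L], which does not match.
With exponent 1, the RHS gt has dimensions [L T^-1], matching the LHS.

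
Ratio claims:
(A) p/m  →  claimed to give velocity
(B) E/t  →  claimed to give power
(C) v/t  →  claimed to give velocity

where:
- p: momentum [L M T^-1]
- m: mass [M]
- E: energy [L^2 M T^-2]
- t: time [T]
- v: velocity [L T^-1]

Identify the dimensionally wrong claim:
(C) v/t does not give velocity

(A) p/m: [L T^-1] = velocity [L T^-1] ✓
(B) E/t: [L^2 M T^-3] = power [L^2 M T^-3] ✓
(C) v/t: [L T^-2] ≠ velocity [L T^-1] ✗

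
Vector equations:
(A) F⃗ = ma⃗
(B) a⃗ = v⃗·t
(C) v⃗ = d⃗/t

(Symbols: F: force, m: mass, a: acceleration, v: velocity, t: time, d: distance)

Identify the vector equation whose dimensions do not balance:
(B) a⃗ = v⃗·t

(A) F⃗ = ma⃗: LHS [L M T^-2], RHS [L M T^-2] ✓ — Force and acceleration are vectors, mass is a scalar
(B) a⃗ = v⃗·t: LHS [L T^-2], RHS [L] ✗ — acceleration is velocity per time; should be v⃗/t
(C) v⃗ = d⃗/t: LHS [L T^-1], RHS [L T^-1] ✓ — displacement (vector) divided by time (scalar)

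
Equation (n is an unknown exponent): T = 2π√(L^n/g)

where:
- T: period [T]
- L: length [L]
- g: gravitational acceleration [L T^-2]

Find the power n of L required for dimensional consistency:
n = 1

T has dimensions [T]; L has dimensions [L].
With n = 1: 2π√(L^1/g) has dimensions [T], matching the LHS ✓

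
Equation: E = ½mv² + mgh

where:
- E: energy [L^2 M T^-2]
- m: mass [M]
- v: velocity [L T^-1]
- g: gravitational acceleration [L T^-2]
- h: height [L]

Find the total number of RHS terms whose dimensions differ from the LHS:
0

LHS E: [L^2 M T^-2]
- ½mv²: [L^2 M T^-2] ✓
- mgh: [L^2 M T^-2] ✓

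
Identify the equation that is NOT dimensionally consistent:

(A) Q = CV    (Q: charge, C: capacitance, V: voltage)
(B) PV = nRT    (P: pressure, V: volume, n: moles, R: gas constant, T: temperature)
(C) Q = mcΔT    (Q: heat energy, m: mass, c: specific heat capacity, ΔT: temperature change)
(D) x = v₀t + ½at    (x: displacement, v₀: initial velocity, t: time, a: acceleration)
(D) x = v₀t + ½at

The equation (D) x = v₀t + ½at is dimensionally incorrect.

LHS (x): [L]
RHS terms:
  - v₀t: [L] ✓
  - ½at: [L T^-1] ✗ (does not match LHS)

The dimensions do not match. The other three equations balance.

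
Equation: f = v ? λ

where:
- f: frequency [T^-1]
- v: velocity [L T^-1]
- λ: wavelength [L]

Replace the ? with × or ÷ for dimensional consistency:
division (÷): f = v ÷ λ

f [T^-1]; v [L T^-1]; λ [L].
v × λ → [L^2 T^-1] ✗
v ÷ λ → [T^-1] ✓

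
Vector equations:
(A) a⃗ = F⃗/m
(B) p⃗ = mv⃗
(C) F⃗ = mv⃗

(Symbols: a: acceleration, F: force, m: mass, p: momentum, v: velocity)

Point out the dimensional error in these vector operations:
(C) F⃗ = mv⃗

(A) a⃗ = F⃗/m: LHS [L T^-2], RHS [L T^-2] ✓ — force (vector) divided by mass (scalar)
(B) p⃗ = mv⃗: LHS [L M T^-1], RHS [L M T^-1] ✓ — mass (scalar) times velocity (vector)
(C) F⃗ = mv⃗: LHS [L M T^-2], RHS [L M T^-1] ✗ — mass times velocity is momentum, not force; should be ma⃗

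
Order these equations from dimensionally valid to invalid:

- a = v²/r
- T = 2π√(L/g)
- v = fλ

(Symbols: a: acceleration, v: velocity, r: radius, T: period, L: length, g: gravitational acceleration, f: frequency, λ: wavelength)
Dimensionally correct: a = v²/r, T = 2π√(L/g), v = fλ
Dimensionally incorrect: none
Ordered (correct first, then incorrect): a = v²/r, T = 2π√(L/g), v = fλ

- a = v²/r: LHS [L T^-2], RHS [L T^-2] → correct ✓
- T = 2π√(L/g): LHS [T], RHS [T] → correct ✓
- v = fλ: LHS [L T^-1], RHS [L T^-1] → correct ✓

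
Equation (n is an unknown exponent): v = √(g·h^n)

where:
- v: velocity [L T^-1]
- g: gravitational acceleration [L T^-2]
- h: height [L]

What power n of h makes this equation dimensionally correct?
n = 1

v has dimensions [L T^-1]; h has dimensions [L].
With n = 1: √(g·h^1) has dimensions [L T^-1], matching the LHS ✓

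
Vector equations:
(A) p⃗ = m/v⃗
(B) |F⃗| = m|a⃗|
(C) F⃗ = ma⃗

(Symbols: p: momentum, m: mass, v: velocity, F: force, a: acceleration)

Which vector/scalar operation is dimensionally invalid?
(A) p⃗ = m/v⃗

(A) p⃗ = m/v⃗: LHS [L M T^-1], RHS [L^-1 M T] ✗ — momentum is mass times velocity; should be mv⃗ (and division by a vector is undefined)
(B) |F⃗| = m|a⃗|: LHS [L M T^-2], RHS [L M T^-2] ✓ — magnitudes of vectors are scalars
(C) F⃗ = ma⃗: LHS [L M T^-2], RHS [L M T^-2] ✓ — Force and acceleration are vectors, mass is a scalar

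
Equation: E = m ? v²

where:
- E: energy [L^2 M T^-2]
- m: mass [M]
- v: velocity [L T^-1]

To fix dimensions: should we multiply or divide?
multiplication (×): E = m × v²

E [L^2 M T^-2]; m [M]; v² [L^2 T^-2].
m × v² → [L^2 M T^-2] ✓
m ÷ v² → [L^-2 M T^2] ✗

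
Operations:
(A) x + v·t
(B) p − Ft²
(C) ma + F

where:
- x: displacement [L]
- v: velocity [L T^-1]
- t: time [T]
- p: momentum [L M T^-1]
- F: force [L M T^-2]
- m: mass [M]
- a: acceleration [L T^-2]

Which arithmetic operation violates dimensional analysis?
(B) p − Ft²

(A) x + v·t: x [L] and v·t [L] — same dimensions ✓
(B) p − Ft²: p [L M T^-1] and Ft² [L M] — different dimensions cannot be added/subtracted ✗
(C) ma + F: ma [L M T^-2] and F [L M T^-2] — same dimensions ✓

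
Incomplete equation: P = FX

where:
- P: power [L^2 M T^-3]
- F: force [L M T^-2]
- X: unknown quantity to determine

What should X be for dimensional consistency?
X = v (velocity), dimensions [L T^-1]

P has dimensions [L^2 M T^-3]; the rest of the RHS (F) has dimensions [L M T^-2].
So X must have dimensions [L T^-1] — X = v (velocity).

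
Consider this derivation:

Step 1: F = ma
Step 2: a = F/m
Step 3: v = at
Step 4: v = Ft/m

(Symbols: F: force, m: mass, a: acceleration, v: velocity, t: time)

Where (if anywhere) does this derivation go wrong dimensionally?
No step introduces an error — all steps are dimensionally consistent.

Step 1: F = ma → LHS [L M T^-2], RHS [L M T^-2] ✓
Step 2: a = F/m → LHS [L T^-2], RHS [L T^-2] ✓
Step 3: v = at → LHS [L T^-1], RHS [L T^-1] ✓
Step 4: v = Ft/m → LHS [L T^-1], RHS [L T^-1] ✓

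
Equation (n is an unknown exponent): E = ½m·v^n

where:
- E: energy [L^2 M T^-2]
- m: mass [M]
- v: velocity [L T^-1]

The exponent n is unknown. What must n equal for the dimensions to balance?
n = 2

E has dimensions [L^2 M T^-2]; v has dimensions [L T^-1].
The rest of the RHS has dimensions [M], so v^n must supply [L^2 T^-2].
With n = 2: ½m·v^2 has dimensions [L^2 M T^-2], matching the LHS ✓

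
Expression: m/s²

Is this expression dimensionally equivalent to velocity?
No

The expression m/s² has dimensions [L T^-2], but velocity has dimensions [L T^-1].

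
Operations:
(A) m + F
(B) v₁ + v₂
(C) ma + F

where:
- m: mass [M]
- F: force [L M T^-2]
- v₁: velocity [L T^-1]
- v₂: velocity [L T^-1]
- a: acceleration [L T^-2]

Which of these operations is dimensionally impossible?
(A) m + F

(A) m + F: m [M] and F [L M T^-2] — different dimensions cannot be added/subtracted ✗
(B) v₁ + v₂: v₁ [L T^-1] and v₂ [L T^-1] — same dimensions ✓
(C) ma + F: ma [L M T^-2] and F [L M T^-2] — same dimensions ✓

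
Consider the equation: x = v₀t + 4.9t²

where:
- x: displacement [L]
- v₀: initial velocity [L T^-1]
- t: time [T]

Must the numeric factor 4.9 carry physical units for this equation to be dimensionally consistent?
Yes

x has dimensions [L], while t² alone has dimensions [T^2]. For the equation to balance, the factor 4.9 must carry dimensions [L T^-2] — it is a dimensional constant (a numerical value of a physical quantity with its units suppressed), not a pure number.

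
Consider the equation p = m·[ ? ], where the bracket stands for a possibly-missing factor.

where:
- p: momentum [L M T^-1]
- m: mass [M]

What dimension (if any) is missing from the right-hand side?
[L T^-1] — velocity (e.g. v)

p has dimensions [L M T^-1]; m has dimensions [M].
The bracketed factor must supply [L M T^-1] / [M] = [L T^-1].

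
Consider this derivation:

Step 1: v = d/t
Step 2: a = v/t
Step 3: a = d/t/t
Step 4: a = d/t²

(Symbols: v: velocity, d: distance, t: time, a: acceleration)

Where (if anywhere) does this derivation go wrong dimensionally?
No step introduces an error — all steps are dimensionally consistent.

Step 1: v = d/t → LHS [L T^-1], RHS [L T^-1] ✓
Step 2: a = v/t → LHS [L T^-2], RHS [L T^-2] ✓
Step 3: a = d/t/t → LHS [L T^-2], RHS [L T^-2] ✓
Step 4: a = d/t² → LHS [L T^-2], RHS [L T^-2] ✓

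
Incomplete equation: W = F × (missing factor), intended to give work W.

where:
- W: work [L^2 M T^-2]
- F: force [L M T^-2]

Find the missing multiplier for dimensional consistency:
d (distance), dimensions [L]

W has dimensions [L^2 M T^-2] and F has dimensions [L M T^-2].
The missing factor must have dimensions [L^2 M T^-2] / [L M T^-2] = [L], i.e. distance (d).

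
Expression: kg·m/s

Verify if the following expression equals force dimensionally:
No

The expression kg·m/s has dimensions [L M T^-1], but force has dimensions [L M T^-2].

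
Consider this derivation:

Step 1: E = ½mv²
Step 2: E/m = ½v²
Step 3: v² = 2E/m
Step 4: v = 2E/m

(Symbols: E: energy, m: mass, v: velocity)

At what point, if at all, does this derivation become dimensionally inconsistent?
Step 4

Step 1: E = ½mv² → LHS [L^2 M T^-2], RHS [L^2 M T^-2] ✓
Step 2: E/m = ½v² → LHS [L^2 T^-2], RHS [L^2 T^-2] ✓
Step 3: v² = 2E/m → LHS [L^2 T^-2], RHS [L^2 T^-2] ✓
Step 4: v = 2E/m → LHS [L T^-1], RHS [L^2 T^-2] ✗

The first dimensional inconsistency appears in step 4: v = 2E/m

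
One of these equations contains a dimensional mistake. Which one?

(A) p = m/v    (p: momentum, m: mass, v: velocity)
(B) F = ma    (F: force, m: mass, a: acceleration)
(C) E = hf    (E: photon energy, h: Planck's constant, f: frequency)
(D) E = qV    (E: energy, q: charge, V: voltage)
(A) p = m/v

The equation (A) p = m/v is dimensionally incorrect.

LHS (p): [L M T^-1]
RHS (m/v): [L^-1 M T] ✗

The dimensions do not match. The other three equations balance.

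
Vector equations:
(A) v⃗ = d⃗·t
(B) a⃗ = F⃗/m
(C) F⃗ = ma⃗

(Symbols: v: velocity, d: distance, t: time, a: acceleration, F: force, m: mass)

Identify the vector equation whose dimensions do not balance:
(A) v⃗ = d⃗·t

(A) v⃗ = d⃗·t: LHS [L T^-1], RHS [L T] ✗ — velocity is displacement per time; should be d⃗/t
(B) a⃗ = F⃗/m: LHS [L T^-2], RHS [L T^-2] ✓ — force (vector) divided by mass (scalar)
(C) F⃗ = ma⃗: LHS [L M T^-2], RHS [L M T^-2] ✓ — Force and acceleration are vectors, mass is a scalar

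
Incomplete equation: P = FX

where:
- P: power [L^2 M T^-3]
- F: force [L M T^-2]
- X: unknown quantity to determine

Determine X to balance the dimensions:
X = v (velocity), dimensions [L T^-1]

P has dimensions [L^2 M T^-3]; the rest of the RHS (F) has dimensions [L M T^-2].
So X must have dimensions [L T^-1] — X = v (velocity).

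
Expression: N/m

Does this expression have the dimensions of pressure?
No

The expression N/m has dimensions [M T^-2], but pressure has dimensions [L^-1 M T^-2].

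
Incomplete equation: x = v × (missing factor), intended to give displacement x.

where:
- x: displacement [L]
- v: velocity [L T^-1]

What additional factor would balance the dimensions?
t (time), dimensions [T]

x has dimensions [L] and v has dimensions [L T^-1].
The missing factor must have dimensions [L] / [L T^-1] = [T], i.e. time (t).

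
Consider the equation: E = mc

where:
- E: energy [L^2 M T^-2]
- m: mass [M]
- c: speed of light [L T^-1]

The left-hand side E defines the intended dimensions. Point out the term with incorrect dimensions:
The right-hand side term mc

E has dimensions [L^2 M T^-2], but mc has dimensions [L M T^-1], so the term mc is dimensionally wrong for E.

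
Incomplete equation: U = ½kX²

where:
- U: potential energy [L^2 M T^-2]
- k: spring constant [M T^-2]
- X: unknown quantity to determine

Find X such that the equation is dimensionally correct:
X = x (displacement), dimensions [L]

U has dimensions [L^2 M T^-2]; the rest of the RHS (½k) has dimensions [M T^-2].
So X² must have dimensions [L^2], i.e. X has dimensions [L] — X = x (displacement).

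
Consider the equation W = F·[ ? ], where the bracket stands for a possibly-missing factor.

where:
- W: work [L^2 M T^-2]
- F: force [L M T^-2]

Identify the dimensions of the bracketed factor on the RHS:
[L] — length (e.g. a distance d)

W has dimensions [L^2 M T^-2]; F has dimensions [L M T^-2].
The bracketed factor must supply [L^2 M T^-2] / [L M T^-2] = [L].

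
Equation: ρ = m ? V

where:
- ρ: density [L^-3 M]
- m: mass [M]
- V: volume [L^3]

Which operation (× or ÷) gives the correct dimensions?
division (÷): ρ = m ÷ V

ρ [L^-3 M]; m [M]; V [L^3].
m × V → [L^3 M] ✗
m ÷ V → [L^-3 M] ✓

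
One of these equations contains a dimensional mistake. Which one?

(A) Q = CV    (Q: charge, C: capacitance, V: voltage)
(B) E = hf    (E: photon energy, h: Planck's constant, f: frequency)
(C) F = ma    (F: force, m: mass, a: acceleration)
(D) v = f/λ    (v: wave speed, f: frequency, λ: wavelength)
(D) v = f/λ

The equation (D) v = f/λ is dimensionally incorrect.

LHS (v): [L T^-1]
RHS (f/λ): [L^-1 T^-1] ✗

The dimensions do not match. The other three equations balance.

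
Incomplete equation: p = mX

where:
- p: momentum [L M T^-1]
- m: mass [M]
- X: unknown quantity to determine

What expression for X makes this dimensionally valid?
X = v (velocity), dimensions [L T^-1]

p has dimensions [L M T^-1]; the rest of the RHS (m) has dimensions [M].
So X must have dimensions [L T^-1] — X = v (velocity).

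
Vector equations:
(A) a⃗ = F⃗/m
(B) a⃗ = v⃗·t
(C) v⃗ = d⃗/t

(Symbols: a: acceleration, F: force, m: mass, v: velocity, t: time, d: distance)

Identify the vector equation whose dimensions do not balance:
(B) a⃗ = v⃗·t

(A) a⃗ = F⃗/m: LHS [L T^-2], RHS [L T^-2] ✓ — force (vector) divided by mass (scalar)
(B) a⃗ = v⃗·t: LHS [L T^-2], RHS [L] ✗ — acceleration is velocity per time; should be v⃗/t
(C) v⃗ = d⃗/t: LHS [L T^-1], RHS [L T^-1] ✓ — displacement (vector) divided by time (scalar)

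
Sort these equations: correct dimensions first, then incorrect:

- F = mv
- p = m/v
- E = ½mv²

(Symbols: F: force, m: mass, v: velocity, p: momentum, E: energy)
Dimensionally correct: E = ½mv²
Dimensionally incorrect: F = mv, p = m/v
Ordered (correct first, then incorrect): E = ½mv², F = mv, p = m/v

- F = mv: LHS [L M T^-2], RHS [L M T^-1] → incorrect ✗
- p = m/v: LHS [L M T^-1], RHS [L^-1 M T] → incorrect ✗
- E = ½mv²: LHS [L^2 M T^-2], RHS [L^2 M T^-2] → correct ✓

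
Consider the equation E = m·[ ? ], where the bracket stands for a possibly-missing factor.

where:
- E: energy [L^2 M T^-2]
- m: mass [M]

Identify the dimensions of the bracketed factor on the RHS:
[L^2 T^-2] — velocity squared (e.g. v²)

E has dimensions [L^2 M T^-2]; m has dimensions [M].
The bracketed factor must supply [L^2 M T^-2] / [M] = [L^2 T^-2].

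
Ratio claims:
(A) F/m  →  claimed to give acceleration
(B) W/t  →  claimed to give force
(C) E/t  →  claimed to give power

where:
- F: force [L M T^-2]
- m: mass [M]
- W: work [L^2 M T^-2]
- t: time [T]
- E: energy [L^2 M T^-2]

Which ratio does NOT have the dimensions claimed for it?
(B) W/t does not give force

(A) F/m: [L T^-2] = acceleration [L T^-2] ✓
(B) W/t: [L^2 M T^-3] ≠ force [L M T^-2] ✗
(C) E/t: [L^2 M T^-3] = power [L^2 M T^-3] ✓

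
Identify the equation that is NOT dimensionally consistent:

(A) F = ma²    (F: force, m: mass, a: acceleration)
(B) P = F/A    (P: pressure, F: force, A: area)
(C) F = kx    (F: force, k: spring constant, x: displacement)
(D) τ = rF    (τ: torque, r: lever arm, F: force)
(A) F = ma²

The equation (A) F = ma² is dimensionally incorrect.

LHS (F): [L M T^-2]
RHS (ma²): [L^2 M T^-4] ✗

The dimensions do not match. The other three equations balance.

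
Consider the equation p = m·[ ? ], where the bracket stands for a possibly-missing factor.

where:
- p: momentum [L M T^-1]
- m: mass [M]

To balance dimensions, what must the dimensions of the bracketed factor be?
[L T^-1] — velocity (e.g. v)

p has dimensions [L M T^-1]; m has dimensions [M].
The bracketed factor must supply [L M T^-1] / [M] = [L T^-1].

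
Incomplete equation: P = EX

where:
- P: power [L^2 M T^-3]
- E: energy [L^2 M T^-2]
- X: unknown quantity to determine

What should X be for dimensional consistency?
X = f (inverse time / frequency (1/t)), dimensions [T^-1]

P has dimensions [L^2 M T^-3]; the rest of the RHS (E) has dimensions [L^2 M T^-2].
So X must have dimensions [T^-1] — X = f (inverse time / frequency (1/t)).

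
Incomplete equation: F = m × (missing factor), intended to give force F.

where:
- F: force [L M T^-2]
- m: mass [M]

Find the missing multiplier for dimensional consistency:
a (acceleration), dimensions [L T^-2]

F has dimensions [L M T^-2] and m has dimensions [M].
The missing factor must have dimensions [L M T^-2] / [M] = [L T^-2], i.e. acceleration (a).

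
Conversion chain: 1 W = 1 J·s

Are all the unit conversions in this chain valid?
The chain is incorrect (it contains an error).

Incorrect: Watt is J/s, not J·s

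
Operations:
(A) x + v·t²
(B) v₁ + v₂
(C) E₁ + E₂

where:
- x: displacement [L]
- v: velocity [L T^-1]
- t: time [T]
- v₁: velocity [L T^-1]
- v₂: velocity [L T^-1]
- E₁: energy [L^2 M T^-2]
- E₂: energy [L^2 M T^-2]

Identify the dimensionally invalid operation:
(A) x + v·t²

(A) x + v·t²: x [L] and v·t² [L T] — different dimensions cannot be added/subtracted ✗
(B) v₁ + v₂: v₁ [L T^-1] and v₂ [L T^-1] — same dimensions ✓
(C) E₁ + E₂: E₁ [L^2 M T^-2] and E₂ [L^2 M T^-2] — same dimensions ✓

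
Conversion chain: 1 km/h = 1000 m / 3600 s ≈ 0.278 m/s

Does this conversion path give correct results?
The chain is correct (no errors).

Correct: 1 km = 1000 m, 1 h = 3600 s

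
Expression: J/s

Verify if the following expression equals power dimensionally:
Yes

The expression J/s has dimensions [L^2 M T^-3], which is exactly power [L^2 M T^-3].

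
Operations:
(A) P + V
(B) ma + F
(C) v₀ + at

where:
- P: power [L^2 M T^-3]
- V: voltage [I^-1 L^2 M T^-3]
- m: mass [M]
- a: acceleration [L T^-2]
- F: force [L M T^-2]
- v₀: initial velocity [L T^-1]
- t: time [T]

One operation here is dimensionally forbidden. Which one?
(A) P + V

(A) P + V: P [L^2 M T^-3] and V [I^-1 L^2 M T^-3] — different dimensions cannot be added/subtracted ✗
(B) ma + F: ma [L M T^-2] and F [L M T^-2] — same dimensions ✓
(C) v₀ + at: v₀ [L T^-1] and at [L T^-1] — same dimensions ✓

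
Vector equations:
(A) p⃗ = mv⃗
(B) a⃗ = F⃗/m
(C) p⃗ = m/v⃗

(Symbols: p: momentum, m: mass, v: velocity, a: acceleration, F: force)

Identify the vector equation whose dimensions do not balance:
(C) p⃗ = m/v⃗

(A) p⃗ = mv⃗: LHS [L M T^-1], RHS [L M T^-1] ✓ — mass (scalar) times velocity (vector)
(B) a⃗ = F⃗/m: LHS [L T^-2], RHS [L T^-2] ✓ — force (vector) divided by mass (scalar)
(C) p⃗ = m/v⃗: LHS [L M T^-1], RHS [L^-1 M T] ✗ — momentum is mass times velocity; should be mv⃗ (and division by a vector is undefined)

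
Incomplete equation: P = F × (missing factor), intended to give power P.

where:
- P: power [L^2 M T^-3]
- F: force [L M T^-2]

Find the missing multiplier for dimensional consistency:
v (velocity), dimensions [L T^-1]

P has dimensions [L^2 M T^-3] and F has dimensions [L M T^-2].
The missing factor must have dimensions [L^2 M T^-3] / [L M T^-2] = [L T^-1], i.e. velocity (v).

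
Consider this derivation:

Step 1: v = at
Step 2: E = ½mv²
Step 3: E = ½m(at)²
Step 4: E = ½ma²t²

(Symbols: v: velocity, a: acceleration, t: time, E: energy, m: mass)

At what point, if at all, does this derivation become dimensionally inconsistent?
No step introduces an error — all steps are dimensionally consistent.

Step 1: v = at → LHS [L T^-1], RHS [L T^-1] ✓
Step 2: E = ½mv² → LHS [L^2 M T^-2], RHS [L^2 M T^-2] ✓
Step 3: E = ½m(at)² → LHS [L^2 M T^-2], RHS [L^2 M T^-2] ✓
Step 4: E = ½ma²t² → LHS [L^2 M T^-2], RHS [L^2 M T^-2] ✓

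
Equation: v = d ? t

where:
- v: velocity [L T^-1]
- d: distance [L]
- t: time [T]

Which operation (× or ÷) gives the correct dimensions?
division (÷): v = d ÷ t

v [L T^-1]; d [L]; t [T].
d × t → [L T] ✗
d ÷ t → [L T^-1] ✓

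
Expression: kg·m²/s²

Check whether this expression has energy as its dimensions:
Yes

The expression kg·m²/s² has dimensions [L^2 M T^-2], which is exactly energy [L^2 M T^-2].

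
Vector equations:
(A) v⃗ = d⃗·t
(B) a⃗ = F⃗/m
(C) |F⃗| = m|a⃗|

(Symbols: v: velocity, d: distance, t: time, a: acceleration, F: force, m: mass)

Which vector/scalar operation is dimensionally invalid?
(A) v⃗ = d⃗·t

(A) v⃗ = d⃗·t: LHS [L T^-1], RHS [L T] ✗ — velocity is displacement per time; should be d⃗/t
(B) a⃗ = F⃗/m: LHS [L T^-2], RHS [L T^-2] ✓ — force (vector) divided by mass (scalar)
(C) |F⃗| = m|a⃗|: LHS [L M T^-2], RHS [L M T^-2] ✓ — magnitudes of vectors are scalars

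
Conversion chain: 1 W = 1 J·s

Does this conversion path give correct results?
The chain is incorrect (it contains an error).

Incorrect: Watt is J/s, not J·s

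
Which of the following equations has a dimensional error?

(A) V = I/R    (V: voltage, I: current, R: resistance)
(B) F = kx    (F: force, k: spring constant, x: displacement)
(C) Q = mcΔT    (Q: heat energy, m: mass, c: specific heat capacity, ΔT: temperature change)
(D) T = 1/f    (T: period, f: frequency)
(A) V = I/R

The equation (A) V = I/R is dimensionally incorrect.

LHS (V): [I^-1 L^2 M T^-3]
RHS (I/R): [I^3 L^-2 M^-1 T^3] ✗

The dimensions do not match. The other three equations balance.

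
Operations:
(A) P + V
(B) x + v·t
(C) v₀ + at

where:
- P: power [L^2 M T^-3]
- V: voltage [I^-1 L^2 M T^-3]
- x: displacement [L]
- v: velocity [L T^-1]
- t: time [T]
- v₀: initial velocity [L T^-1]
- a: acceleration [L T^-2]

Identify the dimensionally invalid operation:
(A) P + V

(A) P + V: P [L^2 M T^-3] and V [I^-1 L^2 M T^-3] — different dimensions cannot be added/subtracted ✗
(B) x + v·t: x [L] and v·t [L] — same dimensions ✓
(C) v₀ + at: v₀ [L T^-1] and at [L T^-1] — same dimensions ✓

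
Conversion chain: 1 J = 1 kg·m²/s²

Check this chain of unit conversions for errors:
The chain is correct (no errors).

Correct: Joule is defined as kg·m²/s²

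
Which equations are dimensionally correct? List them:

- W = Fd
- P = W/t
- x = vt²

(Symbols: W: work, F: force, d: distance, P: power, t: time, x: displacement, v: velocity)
Dimensionally correct: W = Fd, P = W/t
Dimensionally incorrect: x = vt²
Ordered (correct first, then incorrect): W = Fd, P = W/t, x = vt²

- W = Fd: LHS [L^2 M T^-2], RHS [L^2 M T^-2] → correct ✓
- P = W/t: LHS [L^2 M T^-3], RHS [L^2 M T^-3] → correct ✓
- x = vt²: LHS [L], RHS [L T] → incorrect ✗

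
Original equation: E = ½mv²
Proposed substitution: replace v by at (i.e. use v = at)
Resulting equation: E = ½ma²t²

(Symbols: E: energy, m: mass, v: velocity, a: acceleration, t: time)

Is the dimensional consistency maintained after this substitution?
Yes

[v] = [L T^-1] and [at] = [L T^-1]. These match, so the substitution replaces a quantity by one of the same dimensions and the result E = ½ma²t² has LHS [L^2 M T^-2] vs RHS [L^2 M T^-2] — still consistent.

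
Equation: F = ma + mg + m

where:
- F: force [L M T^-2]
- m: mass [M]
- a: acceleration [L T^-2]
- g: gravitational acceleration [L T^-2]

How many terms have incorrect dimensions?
1

LHS F: [L M T^-2]
- ma: [L M T^-2] ✓
- mg: [L M T^-2] ✓
- m: [M] ✗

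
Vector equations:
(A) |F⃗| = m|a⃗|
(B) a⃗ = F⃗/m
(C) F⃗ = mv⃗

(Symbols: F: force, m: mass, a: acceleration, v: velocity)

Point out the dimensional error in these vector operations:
(C) F⃗ = mv⃗

(A) |F⃗| = m|a⃗|: LHS [L M T^-2], RHS [L M T^-2] ✓ — magnitudes of vectors are scalars
(B) a⃗ = F⃗/m: LHS [L T^-2], RHS [L T^-2] ✓ — force (vector) divided by mass (scalar)
(C) F⃗ = mv⃗: LHS [L M T^-2], RHS [L M T^-1] ✗ — mass times velocity is momentum, not force; should be ma⃗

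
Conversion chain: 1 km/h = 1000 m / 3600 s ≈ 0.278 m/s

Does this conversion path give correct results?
The chain is correct (no errors).

Correct: 1 km = 1000 m, 1 h = 3600 s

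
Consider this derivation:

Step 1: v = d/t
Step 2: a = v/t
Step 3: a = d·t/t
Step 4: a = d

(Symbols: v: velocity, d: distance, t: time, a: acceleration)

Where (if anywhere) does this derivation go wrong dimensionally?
Step 3

Step 1: v = d/t → LHS [L T^-1], RHS [L T^-1] ✓
Step 2: a = v/t → LHS [L T^-2], RHS [L T^-2] ✓
Step 3: a = d·t/t → LHS [L T^-2], RHS [L] ✗

The first dimensional inconsistency appears in step 3: a = d·t/t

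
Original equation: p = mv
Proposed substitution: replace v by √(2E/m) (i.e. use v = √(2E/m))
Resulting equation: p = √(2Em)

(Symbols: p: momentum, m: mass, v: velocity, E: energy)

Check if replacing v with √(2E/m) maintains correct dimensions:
Yes

[v] = [L T^-1] and [√(2E/m)] = [L T^-1]. These match, so the substitution replaces a quantity by one of the same dimensions and the result p = √(2Em) has LHS [L M T^-1] vs RHS [L M T^-1] — still consistent.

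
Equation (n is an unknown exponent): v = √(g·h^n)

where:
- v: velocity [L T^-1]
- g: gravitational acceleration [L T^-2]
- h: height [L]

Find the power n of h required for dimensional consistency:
n = 1

v has dimensions [L T^-1]; h has dimensions [L].
With n = 1: √(g·h^1) has dimensions [L T^-1], matching the LHS ✓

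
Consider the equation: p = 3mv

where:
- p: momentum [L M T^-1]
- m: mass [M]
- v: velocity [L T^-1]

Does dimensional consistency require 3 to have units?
No

p has dimensions [L M T^-1] and mv already has dimensions [L M T^-1], so the equation balances without 3 contributing any dimensions. 3 is a pure (dimensionless) number; changing or removing it would not affect dimensional consistency.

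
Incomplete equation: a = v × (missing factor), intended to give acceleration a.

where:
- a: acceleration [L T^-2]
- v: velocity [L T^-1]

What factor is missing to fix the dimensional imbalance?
1/t (inverse time), dimensions [T^-1]

a has dimensions [L T^-2] and v has dimensions [L T^-1].
The missing factor must have dimensions [L T^-2] / [L T^-1] = [T^-1], i.e. inverse time (1/t).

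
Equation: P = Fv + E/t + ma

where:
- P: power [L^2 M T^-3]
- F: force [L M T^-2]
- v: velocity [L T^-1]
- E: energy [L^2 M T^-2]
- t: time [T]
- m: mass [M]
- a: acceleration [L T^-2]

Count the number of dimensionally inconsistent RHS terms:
1

LHS P: [L^2 M T^-3]
- Fv: [L^2 M T^-3] ✓
- E/t: [L^2 M T^-3] ✓
- ma: [L M T^-2] ✗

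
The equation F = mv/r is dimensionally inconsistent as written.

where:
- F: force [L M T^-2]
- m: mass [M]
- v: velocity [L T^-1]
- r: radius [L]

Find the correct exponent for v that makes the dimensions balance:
The exponent of v should be 2: F = mv^2/r

The LHS F has dimensions [L M T^-2]; v has dimensions [L T^-1].
As written, the RHS mv/r (exponent 1 on v) has dimensions [M T^-1], which does not match.
With exponent 2, the RHS mv^2/r has dimensions [L M T^-2], matching the LHS.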